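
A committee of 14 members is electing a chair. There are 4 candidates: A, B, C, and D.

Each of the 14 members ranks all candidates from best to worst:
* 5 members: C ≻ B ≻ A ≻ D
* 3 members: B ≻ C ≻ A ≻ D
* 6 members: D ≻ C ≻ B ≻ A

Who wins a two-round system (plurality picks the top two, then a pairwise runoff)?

C

Round 1 first-place votes: A 0, B 3, C 5, D 6. D and C advance.
Runoff: D is ranked above C on 6 ballots, C above D on 8.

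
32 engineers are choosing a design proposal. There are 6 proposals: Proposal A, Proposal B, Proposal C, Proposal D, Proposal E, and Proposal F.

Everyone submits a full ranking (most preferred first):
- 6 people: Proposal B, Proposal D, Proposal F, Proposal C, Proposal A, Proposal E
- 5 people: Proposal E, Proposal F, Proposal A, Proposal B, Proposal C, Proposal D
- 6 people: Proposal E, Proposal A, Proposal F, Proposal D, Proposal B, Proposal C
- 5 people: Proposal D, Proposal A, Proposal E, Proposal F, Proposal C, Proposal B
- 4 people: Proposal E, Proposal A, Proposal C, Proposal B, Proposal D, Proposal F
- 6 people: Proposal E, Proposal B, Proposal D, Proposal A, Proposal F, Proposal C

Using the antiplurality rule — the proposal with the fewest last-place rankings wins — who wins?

Proposal A

Last-place votes: Proposal A 0, Proposal B 5, Proposal C 12, Proposal D 5, Proposal E 6, Proposal F 4.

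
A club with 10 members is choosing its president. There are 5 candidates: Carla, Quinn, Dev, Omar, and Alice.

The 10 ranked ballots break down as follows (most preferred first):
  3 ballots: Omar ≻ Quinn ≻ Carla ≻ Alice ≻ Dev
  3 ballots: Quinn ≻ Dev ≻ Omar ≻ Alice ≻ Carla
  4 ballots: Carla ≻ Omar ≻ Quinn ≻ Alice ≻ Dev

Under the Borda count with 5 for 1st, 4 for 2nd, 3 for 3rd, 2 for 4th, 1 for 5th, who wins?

Omar

Carla: 3×3 + 3×1 + 4×5 = 32
Quinn: 3×4 + 3×5 + 4×3 = 39
Dev: 3×1 + 3×4 + 4×1 = 19
Omar: 3×5 + 3×3 + 4×4 = 40
Alice: 3×2 + 3×2 + 4×2 = 20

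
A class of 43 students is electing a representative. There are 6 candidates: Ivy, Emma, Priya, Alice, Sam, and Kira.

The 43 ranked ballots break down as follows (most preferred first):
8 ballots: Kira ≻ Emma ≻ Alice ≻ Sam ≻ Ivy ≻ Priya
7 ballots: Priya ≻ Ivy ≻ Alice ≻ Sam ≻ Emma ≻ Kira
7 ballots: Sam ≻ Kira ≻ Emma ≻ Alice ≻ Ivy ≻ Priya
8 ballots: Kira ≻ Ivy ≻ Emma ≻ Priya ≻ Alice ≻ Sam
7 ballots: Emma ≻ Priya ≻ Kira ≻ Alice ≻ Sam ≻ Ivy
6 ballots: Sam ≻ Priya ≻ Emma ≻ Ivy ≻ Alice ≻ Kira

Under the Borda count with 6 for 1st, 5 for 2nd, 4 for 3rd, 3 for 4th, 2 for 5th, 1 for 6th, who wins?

Emma

Ivy: 8×2 + 7×5 + 7×2 + 8×5 + 7×1 + 6×3 = 130
Emma: 8×5 + 7×2 + 7×4 + 8×4 + 7×6 + 6×4 = 180
Priya: 8×1 + 7×6 + 7×1 + 8×3 + 7×5 + 6×5 = 146
Alice: 8×4 + 7×4 + 7×3 + 8×2 + 7×3 + 6×2 = 130
Sam: 8×3 + 7×3 + 7×6 + 8×1 + 7×2 + 6×6 = 145
Kira: 8×6 + 7×1 + 7×5 + 8×6 + 7×4 + 6×1 = 172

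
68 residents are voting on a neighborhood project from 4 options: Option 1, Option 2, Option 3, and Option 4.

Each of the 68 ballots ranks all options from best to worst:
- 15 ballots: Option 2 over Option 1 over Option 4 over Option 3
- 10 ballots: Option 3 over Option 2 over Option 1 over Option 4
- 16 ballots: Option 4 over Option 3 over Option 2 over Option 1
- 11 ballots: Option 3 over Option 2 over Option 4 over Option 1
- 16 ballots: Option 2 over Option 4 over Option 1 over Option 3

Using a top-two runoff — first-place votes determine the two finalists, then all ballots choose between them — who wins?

Round 1 first-place votes: Option 1 0, Option 2 31, Option 3 21, Option 4 16. Option 2 and Option 3 advance.
Runoff: Option 2 is ranked above Option 3 on 31 ballots, Option 3 above Option 2 on 37.

Option 3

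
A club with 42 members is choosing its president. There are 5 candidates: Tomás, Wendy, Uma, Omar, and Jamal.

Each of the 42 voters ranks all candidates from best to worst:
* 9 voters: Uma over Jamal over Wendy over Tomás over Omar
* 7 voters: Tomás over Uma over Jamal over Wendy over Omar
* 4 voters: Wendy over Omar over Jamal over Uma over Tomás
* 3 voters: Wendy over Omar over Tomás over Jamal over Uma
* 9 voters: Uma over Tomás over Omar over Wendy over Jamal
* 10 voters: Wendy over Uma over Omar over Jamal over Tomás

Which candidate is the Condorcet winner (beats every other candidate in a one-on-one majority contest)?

Uma vs Tomás: 32–10
Uma vs Wendy: 25–17
Uma vs Omar: 35–7
Uma vs Jamal: 35–7
Uma beats every other candidate.

Uma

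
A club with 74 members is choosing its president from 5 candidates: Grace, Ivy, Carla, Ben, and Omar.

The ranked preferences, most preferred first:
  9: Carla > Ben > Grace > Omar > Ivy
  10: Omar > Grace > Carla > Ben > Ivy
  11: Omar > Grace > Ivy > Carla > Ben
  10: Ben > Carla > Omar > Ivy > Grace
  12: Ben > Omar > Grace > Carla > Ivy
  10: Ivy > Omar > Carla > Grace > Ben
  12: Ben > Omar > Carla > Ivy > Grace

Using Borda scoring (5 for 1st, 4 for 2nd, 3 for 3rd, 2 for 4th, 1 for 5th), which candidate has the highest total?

Grace: 9×3 + 10×4 + 11×4 + 10×1 + 12×3 + 10×2 + 12×1 = 189
Ivy: 9×1 + 10×1 + 11×3 + 10×2 + 12×1 + 10×5 + 12×2 = 158
Carla: 9×5 + 10×3 + 11×2 + 10×4 + 12×2 + 10×3 + 12×3 = 227
Ben: 9×4 + 10×2 + 11×1 + 10×5 + 12×5 + 10×1 + 12×5 = 247
Omar: 9×2 + 10×5 + 11×5 + 10×3 + 12×4 + 10×4 + 12×4 = 289

Omar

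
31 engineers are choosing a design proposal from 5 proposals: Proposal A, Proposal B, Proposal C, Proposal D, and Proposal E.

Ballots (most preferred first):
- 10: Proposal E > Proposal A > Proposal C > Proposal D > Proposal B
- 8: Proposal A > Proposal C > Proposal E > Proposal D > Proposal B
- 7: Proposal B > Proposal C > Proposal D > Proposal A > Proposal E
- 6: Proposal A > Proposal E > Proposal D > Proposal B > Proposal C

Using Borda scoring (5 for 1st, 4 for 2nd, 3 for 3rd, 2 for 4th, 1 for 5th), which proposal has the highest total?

Proposal A

Proposal A: 10×4 + 8×5 + 7×2 + 6×5 = 124
Proposal B: 10×1 + 8×1 + 7×5 + 6×2 = 65
Proposal C: 10×3 + 8×4 + 7×4 + 6×1 = 96
Proposal D: 10×2 + 8×2 + 7×3 + 6×3 = 75
Proposal E: 10×5 + 8×3 + 7×1 + 6×4 = 105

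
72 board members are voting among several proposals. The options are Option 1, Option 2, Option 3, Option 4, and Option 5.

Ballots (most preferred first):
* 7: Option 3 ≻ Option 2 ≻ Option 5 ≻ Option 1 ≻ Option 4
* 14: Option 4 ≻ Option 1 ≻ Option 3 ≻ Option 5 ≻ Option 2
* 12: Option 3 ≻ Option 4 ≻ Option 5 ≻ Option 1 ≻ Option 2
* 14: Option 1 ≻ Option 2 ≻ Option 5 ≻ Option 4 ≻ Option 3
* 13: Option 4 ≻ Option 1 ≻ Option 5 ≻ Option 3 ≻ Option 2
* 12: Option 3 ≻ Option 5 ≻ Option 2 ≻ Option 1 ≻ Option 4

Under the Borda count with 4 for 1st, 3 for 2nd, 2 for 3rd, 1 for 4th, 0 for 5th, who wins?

Option 1: 7×1 + 14×3 + 12×1 + 14×4 + 13×3 + 12×1 = 168
Option 2: 7×3 + 14×0 + 12×0 + 14×3 + 13×0 + 12×2 = 87
Option 3: 7×4 + 14×2 + 12×4 + 14×0 + 13×1 + 12×4 = 165
Option 4: 7×0 + 14×4 + 12×3 + 14×1 + 13×4 + 12×0 = 158
Option 5: 7×2 + 14×1 + 12×2 + 14×2 + 13×2 + 12×3 = 142

Option 1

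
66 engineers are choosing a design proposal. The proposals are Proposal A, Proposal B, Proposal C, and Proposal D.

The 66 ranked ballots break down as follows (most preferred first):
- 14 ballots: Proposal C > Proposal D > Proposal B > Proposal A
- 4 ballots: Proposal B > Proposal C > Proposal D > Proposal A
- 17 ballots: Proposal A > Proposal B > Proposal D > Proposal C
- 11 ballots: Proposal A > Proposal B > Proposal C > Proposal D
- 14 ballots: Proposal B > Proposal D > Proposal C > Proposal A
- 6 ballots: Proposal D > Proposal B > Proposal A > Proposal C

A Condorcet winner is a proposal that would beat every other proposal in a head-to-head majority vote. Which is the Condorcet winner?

Proposal B vs Proposal A: 38–28
Proposal B vs Proposal C: 52–14
Proposal B vs Proposal D: 46–20
Proposal B beats every other proposal.

Proposal B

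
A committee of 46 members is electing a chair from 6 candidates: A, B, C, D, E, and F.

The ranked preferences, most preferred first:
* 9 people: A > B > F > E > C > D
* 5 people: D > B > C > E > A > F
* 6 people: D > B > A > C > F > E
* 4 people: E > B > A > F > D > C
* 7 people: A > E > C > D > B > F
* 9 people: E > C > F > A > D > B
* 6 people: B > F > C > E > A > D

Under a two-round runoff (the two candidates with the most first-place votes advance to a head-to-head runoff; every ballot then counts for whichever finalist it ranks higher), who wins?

Round 1 first-place votes: A 16, B 6, C 0, D 11, E 13, F 0. A and E advance.
Runoff: A is ranked above E on 22 ballots, E above A on 24.

E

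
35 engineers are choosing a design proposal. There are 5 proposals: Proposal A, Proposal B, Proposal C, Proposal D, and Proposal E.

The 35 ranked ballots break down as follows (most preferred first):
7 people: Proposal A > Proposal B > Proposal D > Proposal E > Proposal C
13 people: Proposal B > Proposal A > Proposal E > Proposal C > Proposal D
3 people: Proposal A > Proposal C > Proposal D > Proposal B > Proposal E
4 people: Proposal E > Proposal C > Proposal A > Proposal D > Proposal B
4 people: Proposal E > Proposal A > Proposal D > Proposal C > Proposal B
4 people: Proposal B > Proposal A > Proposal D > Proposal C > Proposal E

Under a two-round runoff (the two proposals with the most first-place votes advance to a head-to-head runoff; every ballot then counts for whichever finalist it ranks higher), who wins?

Proposal A

Round 1 first-place votes: Proposal A 10, Proposal B 17, Proposal C 0, Proposal D 0, Proposal E 8. Proposal B and Proposal A advance.
Runoff: Proposal B is ranked above Proposal A on 17 ballots, Proposal A above Proposal B on 18.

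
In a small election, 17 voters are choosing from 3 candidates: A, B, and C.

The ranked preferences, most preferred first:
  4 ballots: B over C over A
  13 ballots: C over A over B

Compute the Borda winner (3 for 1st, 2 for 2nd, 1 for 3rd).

C

A: 4×1 + 13×2 = 30
B: 4×3 + 13×1 = 25
C: 4×2 + 13×3 = 47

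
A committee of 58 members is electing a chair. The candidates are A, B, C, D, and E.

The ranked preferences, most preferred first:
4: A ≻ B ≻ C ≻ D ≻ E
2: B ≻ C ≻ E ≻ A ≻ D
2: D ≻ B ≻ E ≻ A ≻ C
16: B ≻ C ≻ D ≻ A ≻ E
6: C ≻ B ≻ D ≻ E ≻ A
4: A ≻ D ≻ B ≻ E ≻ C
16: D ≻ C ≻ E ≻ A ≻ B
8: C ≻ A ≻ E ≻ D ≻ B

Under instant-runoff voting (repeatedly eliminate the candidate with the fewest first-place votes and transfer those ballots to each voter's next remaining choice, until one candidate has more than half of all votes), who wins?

Round 1: A 8, B 18, C 14, D 18, E 0. E eliminated.
Round 2: A 8, B 18, C 14, D 18. A eliminated.
Round 3: B 22, C 14, D 22. C eliminated.
Round 4: B 28, D 30. D has a majority (≥30).

D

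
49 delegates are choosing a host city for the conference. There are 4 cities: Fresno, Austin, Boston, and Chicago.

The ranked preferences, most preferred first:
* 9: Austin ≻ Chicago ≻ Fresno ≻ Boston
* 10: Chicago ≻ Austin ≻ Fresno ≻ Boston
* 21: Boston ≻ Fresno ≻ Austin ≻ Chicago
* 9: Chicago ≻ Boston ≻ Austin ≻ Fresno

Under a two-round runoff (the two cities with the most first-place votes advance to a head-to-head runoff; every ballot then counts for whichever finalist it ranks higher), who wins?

Chicago

Round 1 first-place votes: Fresno 0, Austin 9, Boston 21, Chicago 19. Boston and Chicago advance.
Runoff: Boston is ranked above Chicago on 21 ballots, Chicago above Boston on 28.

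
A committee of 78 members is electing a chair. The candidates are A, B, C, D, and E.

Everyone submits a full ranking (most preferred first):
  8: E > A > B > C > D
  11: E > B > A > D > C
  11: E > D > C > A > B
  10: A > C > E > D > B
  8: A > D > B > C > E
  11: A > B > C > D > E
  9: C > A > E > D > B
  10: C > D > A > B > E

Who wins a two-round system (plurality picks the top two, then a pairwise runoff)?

Round 1 first-place votes: A 29, B 0, C 19, D 0, E 30. E and A advance.
Runoff: E is ranked above A on 30 ballots, A above E on 48.

A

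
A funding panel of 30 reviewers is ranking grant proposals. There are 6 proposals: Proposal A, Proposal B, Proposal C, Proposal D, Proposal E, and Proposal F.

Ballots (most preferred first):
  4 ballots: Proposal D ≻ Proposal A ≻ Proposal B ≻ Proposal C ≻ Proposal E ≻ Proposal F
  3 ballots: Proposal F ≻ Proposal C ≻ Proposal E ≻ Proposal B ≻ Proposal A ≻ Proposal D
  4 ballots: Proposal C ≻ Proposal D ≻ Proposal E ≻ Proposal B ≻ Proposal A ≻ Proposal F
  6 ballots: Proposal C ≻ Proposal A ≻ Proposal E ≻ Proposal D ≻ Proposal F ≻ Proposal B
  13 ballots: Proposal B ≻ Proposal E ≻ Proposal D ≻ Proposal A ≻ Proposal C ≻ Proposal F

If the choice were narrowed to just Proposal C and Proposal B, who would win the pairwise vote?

Proposal C is ranked above Proposal B on 13 ballots; Proposal B above Proposal C on 17.

Proposal B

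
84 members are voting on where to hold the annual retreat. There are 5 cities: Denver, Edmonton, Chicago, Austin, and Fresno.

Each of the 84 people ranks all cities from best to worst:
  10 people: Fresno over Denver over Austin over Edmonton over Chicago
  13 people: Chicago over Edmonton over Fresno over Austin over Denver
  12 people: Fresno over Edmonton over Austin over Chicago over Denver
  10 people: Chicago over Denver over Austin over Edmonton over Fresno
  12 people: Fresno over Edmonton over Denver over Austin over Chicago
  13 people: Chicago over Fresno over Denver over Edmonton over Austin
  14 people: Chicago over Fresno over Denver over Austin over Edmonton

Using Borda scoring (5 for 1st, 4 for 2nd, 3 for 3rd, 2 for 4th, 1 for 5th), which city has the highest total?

Denver: 10×4 + 13×1 + 12×1 + 10×4 + 12×3 + 13×3 + 14×3 = 222
Edmonton: 10×2 + 13×4 + 12×4 + 10×2 + 12×4 + 13×2 + 14×1 = 228
Chicago: 10×1 + 13×5 + 12×2 + 10×5 + 12×1 + 13×5 + 14×5 = 296
Austin: 10×3 + 13×2 + 12×3 + 10×3 + 12×2 + 13×1 + 14×2 = 187
Fresno: 10×5 + 13×3 + 12×5 + 10×1 + 12×5 + 13×4 + 14×4 = 327

Fresno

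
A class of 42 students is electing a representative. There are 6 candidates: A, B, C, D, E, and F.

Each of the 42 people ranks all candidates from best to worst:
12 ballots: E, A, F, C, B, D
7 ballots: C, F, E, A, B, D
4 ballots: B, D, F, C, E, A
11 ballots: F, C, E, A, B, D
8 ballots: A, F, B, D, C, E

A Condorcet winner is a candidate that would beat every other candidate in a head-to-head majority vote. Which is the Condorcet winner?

F vs A: 22–20
F vs B: 38–4
F vs C: 35–7
F vs D: 38–4
F vs E: 30–12
F beats every other candidate.

F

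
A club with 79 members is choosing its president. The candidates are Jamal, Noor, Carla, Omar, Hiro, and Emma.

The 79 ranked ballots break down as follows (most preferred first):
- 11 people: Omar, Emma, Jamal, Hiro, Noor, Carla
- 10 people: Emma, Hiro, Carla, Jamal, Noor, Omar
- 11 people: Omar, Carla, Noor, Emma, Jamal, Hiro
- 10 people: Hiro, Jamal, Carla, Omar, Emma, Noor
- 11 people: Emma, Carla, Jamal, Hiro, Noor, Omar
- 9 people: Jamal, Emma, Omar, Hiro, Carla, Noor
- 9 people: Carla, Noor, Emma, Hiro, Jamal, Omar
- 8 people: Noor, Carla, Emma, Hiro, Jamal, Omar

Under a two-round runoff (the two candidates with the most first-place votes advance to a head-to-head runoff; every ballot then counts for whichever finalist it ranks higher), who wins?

Emma

Round 1 first-place votes: Jamal 9, Noor 8, Carla 9, Omar 22, Hiro 10, Emma 21. Omar and Emma advance.
Runoff: Omar is ranked above Emma on 32 ballots, Emma above Omar on 47.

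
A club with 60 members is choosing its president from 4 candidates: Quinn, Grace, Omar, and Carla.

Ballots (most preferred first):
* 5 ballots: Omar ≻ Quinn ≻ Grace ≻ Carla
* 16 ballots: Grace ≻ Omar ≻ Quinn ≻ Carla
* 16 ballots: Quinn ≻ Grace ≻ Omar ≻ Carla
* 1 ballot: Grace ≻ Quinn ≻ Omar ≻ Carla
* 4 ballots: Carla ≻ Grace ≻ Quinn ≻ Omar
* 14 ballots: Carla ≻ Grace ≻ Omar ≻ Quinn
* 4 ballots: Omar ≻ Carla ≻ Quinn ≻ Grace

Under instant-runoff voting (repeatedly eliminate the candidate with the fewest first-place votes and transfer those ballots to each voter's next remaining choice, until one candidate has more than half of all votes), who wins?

Round 1: Quinn 16, Grace 17, Omar 9, Carla 18. Omar eliminated.
Round 2: Quinn 21, Grace 17, Carla 22. Grace eliminated.
Round 3: Quinn 38, Carla 22. Quinn has a majority (≥31).

Quinn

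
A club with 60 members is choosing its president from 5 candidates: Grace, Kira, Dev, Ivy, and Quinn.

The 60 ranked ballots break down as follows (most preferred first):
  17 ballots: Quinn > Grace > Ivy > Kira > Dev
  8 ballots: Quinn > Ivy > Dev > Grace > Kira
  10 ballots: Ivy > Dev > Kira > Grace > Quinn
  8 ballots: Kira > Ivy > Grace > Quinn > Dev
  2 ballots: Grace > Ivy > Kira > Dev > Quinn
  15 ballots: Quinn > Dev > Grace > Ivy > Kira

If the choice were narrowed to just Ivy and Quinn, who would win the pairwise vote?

Quinn

Ivy is ranked above Quinn on 20 ballots; Quinn above Ivy on 40.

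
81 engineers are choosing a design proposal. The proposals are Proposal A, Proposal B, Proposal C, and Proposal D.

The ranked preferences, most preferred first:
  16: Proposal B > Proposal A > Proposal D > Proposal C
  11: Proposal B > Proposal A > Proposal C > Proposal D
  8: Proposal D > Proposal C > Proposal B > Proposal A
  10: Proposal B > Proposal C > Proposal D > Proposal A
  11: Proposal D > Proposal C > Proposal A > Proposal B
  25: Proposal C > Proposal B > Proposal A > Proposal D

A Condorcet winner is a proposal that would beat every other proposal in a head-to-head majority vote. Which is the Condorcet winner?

Proposal C vs Proposal A: 54–27
Proposal C vs Proposal B: 44–37
Proposal C vs Proposal D: 46–35
Proposal C beats every other proposal.

Proposal C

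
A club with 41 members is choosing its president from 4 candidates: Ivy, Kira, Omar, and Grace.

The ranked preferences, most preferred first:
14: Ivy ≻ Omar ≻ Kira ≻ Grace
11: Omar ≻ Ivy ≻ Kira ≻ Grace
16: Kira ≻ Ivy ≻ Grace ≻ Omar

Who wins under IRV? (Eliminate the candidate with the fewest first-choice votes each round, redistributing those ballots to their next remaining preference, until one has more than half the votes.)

Round 1: Ivy 14, Kira 16, Omar 11, Grace 0. Grace eliminated.
Round 2: Ivy 14, Kira 16, Omar 11. Omar eliminated.
Round 3: Ivy 25, Kira 16. Ivy has a majority (≥21).

Ivy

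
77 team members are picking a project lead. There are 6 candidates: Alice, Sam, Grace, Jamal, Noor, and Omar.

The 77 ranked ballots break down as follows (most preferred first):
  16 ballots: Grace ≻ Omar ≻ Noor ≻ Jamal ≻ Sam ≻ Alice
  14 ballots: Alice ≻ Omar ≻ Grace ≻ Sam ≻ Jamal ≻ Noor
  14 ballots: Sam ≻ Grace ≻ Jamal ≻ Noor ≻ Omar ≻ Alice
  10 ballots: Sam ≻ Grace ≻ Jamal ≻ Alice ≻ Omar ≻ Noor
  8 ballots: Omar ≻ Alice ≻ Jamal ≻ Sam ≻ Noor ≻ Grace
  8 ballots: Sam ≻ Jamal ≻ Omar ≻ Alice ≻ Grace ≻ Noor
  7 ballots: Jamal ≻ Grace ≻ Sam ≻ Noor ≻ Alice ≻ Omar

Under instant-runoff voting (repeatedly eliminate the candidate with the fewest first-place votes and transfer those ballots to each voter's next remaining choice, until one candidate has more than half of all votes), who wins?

Sam

Round 1: Alice 14, Sam 32, Grace 16, Jamal 7, Noor 0, Omar 8. Noor eliminated.
Round 2: Alice 14, Sam 32, Grace 16, Jamal 7, Omar 8. Jamal eliminated.
Round 3: Alice 14, Sam 32, Grace 23, Omar 8. Omar eliminated.
Round 4: Alice 22, Sam 32, Grace 23. Alice eliminated.
Round 5: Sam 40, Grace 37. Sam has a majority (≥39).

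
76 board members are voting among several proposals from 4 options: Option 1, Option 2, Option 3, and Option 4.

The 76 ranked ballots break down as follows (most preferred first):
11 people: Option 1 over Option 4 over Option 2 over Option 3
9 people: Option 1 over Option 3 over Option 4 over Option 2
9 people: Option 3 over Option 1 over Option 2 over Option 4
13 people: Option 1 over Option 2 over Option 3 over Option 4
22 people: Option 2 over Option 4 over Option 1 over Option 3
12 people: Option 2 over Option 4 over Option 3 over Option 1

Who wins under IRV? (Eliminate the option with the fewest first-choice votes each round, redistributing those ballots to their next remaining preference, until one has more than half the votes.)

Option 1

Round 1: Option 1 33, Option 2 34, Option 3 9, Option 4 0. Option 4 eliminated.
Round 2: Option 1 33, Option 2 34, Option 3 9. Option 3 eliminated.
Round 3: Option 1 42, Option 2 34. Option 1 has a majority (≥39).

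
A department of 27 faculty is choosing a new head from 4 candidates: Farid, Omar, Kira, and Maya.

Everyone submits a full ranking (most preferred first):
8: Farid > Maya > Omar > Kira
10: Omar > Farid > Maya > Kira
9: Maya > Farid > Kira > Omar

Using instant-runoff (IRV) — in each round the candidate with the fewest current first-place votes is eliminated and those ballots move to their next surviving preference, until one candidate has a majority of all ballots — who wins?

Round 1: Farid 8, Omar 10, Kira 0, Maya 9. Kira eliminated.
Round 2: Farid 8, Omar 10, Maya 9. Farid eliminated.
Round 3: Omar 10, Maya 17. Maya has a majority (≥14).

Maya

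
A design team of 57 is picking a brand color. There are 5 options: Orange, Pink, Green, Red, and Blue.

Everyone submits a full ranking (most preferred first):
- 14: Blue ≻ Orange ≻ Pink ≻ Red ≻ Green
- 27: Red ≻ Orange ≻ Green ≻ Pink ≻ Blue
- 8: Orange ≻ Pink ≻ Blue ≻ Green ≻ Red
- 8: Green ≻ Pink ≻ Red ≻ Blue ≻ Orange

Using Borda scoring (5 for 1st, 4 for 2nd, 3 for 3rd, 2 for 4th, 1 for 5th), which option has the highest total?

Orange

Orange: 14×4 + 27×4 + 8×5 + 8×1 = 212
Pink: 14×3 + 27×2 + 8×4 + 8×4 = 160
Green: 14×1 + 27×3 + 8×2 + 8×5 = 151
Red: 14×2 + 27×5 + 8×1 + 8×3 = 195
Blue: 14×5 + 27×1 + 8×3 + 8×2 = 137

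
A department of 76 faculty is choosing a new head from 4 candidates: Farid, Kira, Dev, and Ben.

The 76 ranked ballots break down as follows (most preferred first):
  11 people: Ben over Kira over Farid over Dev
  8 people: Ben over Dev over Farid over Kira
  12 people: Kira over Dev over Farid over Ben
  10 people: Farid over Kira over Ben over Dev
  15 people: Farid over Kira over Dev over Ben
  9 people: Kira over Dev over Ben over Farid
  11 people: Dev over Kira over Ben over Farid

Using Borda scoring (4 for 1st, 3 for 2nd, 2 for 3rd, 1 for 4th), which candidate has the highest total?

Kira

Farid: 11×2 + 8×2 + 12×2 + 10×4 + 15×4 + 9×1 + 11×1 = 182
Kira: 11×3 + 8×1 + 12×4 + 10×3 + 15×3 + 9×4 + 11×3 = 233
Dev: 11×1 + 8×3 + 12×3 + 10×1 + 15×2 + 9×3 + 11×4 = 182
Ben: 11×4 + 8×4 + 12×1 + 10×2 + 15×1 + 9×2 + 11×2 = 163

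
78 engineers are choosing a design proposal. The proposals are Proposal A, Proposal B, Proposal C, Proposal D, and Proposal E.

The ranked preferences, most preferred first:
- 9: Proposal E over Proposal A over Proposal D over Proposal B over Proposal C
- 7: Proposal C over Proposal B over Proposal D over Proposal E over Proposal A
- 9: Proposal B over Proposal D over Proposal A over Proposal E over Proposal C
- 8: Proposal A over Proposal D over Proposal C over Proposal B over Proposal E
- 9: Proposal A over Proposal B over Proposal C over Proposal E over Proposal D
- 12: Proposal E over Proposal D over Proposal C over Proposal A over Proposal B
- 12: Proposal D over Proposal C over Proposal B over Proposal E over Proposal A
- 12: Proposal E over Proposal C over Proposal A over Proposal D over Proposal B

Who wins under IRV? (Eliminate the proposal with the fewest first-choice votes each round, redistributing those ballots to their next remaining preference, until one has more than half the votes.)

Proposal B

Round 1: Proposal A 17, Proposal B 9, Proposal C 7, Proposal D 12, Proposal E 33. Proposal C eliminated.
Round 2: Proposal A 17, Proposal B 16, Proposal D 12, Proposal E 33. Proposal D eliminated.
Round 3: Proposal A 17, Proposal B 28, Proposal E 33. Proposal A eliminated.
Round 4: Proposal B 45, Proposal E 33. Proposal B has a majority (≥40).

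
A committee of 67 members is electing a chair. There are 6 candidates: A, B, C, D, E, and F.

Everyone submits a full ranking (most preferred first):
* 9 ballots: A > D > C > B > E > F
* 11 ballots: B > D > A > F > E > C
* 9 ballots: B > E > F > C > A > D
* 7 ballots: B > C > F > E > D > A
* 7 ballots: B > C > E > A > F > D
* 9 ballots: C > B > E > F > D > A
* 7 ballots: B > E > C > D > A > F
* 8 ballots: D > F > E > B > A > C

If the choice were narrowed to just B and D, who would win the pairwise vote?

B is ranked above D on 50 ballots; D above B on 17.

B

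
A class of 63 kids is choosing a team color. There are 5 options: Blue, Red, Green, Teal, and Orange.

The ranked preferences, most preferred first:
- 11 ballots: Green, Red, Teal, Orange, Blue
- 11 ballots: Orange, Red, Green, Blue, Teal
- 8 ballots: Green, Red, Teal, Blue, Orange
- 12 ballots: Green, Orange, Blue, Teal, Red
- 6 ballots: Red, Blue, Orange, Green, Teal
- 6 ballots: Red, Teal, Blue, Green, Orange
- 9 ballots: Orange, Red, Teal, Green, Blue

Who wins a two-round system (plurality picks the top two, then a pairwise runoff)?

Green

Round 1 first-place votes: Blue 0, Red 12, Green 31, Teal 0, Orange 20. Green and Orange advance.
Runoff: Green is ranked above Orange on 37 ballots, Orange above Green on 26.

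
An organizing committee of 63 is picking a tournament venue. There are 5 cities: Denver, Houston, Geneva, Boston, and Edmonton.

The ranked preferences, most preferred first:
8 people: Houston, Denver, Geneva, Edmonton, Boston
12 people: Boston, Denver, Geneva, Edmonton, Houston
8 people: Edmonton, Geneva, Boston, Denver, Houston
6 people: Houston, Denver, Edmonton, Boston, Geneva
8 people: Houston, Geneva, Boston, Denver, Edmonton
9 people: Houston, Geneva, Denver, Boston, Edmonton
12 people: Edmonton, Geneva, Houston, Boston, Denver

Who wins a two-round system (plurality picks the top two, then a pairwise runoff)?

Round 1 first-place votes: Denver 0, Houston 31, Geneva 0, Boston 12, Edmonton 20. Houston and Edmonton advance.
Runoff: Houston is ranked above Edmonton on 31 ballots, Edmonton above Houston on 32.

Edmonton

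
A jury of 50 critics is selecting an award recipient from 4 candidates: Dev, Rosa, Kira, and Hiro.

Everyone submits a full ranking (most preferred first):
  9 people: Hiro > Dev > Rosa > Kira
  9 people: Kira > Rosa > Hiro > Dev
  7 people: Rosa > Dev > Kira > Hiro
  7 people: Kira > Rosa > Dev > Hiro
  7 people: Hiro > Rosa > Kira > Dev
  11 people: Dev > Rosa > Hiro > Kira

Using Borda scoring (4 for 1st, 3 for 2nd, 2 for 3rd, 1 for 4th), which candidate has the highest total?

Rosa

Dev: 9×3 + 9×1 + 7×3 + 7×2 + 7×1 + 11×4 = 122
Rosa: 9×2 + 9×3 + 7×4 + 7×3 + 7×3 + 11×3 = 148
Kira: 9×1 + 9×4 + 7×2 + 7×4 + 7×2 + 11×1 = 112
Hiro: 9×4 + 9×2 + 7×1 + 7×1 + 7×4 + 11×2 = 118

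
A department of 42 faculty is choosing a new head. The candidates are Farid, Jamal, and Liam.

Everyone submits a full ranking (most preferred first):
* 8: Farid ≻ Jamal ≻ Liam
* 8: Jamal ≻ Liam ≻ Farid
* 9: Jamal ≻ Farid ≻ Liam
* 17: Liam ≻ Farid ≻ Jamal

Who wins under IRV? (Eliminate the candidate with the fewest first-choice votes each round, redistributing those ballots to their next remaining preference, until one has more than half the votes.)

Round 1: Farid 8, Jamal 17, Liam 17. Farid eliminated.
Round 2: Jamal 25, Liam 17. Jamal has a majority (≥22).

Jamal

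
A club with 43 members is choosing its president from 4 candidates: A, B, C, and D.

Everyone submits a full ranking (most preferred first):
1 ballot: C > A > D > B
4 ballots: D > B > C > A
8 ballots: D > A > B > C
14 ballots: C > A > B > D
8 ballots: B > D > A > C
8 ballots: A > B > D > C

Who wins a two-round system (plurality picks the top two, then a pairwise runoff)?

D

Round 1 first-place votes: A 8, B 8, C 15, D 12. C and D advance.
Runoff: C is ranked above D on 15 ballots, D above C on 28.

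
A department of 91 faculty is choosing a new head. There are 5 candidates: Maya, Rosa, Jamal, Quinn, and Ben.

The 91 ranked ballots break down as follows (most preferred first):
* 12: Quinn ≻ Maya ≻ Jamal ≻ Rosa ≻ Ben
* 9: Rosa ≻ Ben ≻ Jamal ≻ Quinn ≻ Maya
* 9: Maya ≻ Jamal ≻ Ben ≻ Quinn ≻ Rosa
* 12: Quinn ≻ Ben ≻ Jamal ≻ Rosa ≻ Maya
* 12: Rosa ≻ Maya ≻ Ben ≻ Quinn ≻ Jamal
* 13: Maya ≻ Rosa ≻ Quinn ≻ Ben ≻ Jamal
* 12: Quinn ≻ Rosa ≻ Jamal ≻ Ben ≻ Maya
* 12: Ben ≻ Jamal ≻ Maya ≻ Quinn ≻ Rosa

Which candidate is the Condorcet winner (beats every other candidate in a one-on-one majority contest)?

Maya

Maya vs Rosa: 46–45
Maya vs Jamal: 46–45
Maya vs Quinn: 46–45
Maya vs Ben: 46–45
Maya beats every other candidate.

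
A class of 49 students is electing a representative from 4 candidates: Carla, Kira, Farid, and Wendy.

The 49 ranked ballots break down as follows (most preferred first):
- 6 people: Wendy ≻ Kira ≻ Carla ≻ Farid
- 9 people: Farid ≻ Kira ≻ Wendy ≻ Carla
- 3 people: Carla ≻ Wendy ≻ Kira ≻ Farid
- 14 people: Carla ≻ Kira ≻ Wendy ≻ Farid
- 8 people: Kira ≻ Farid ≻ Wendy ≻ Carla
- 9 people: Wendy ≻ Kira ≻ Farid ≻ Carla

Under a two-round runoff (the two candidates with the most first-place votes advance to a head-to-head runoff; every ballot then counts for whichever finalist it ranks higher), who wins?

Wendy

Round 1 first-place votes: Carla 17, Kira 8, Farid 9, Wendy 15. Carla and Wendy advance.
Runoff: Carla is ranked above Wendy on 17 ballots, Wendy above Carla on 32.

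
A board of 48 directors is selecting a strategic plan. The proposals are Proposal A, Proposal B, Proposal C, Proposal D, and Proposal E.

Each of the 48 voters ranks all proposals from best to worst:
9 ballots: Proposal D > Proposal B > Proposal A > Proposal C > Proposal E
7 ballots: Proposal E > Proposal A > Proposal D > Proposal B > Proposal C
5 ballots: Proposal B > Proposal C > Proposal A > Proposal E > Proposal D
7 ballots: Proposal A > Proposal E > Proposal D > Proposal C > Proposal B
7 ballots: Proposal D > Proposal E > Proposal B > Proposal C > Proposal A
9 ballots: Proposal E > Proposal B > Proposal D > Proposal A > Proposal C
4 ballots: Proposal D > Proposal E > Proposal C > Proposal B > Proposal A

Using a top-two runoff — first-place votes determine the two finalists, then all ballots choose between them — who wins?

Round 1 first-place votes: Proposal A 7, Proposal B 5, Proposal C 0, Proposal D 20, Proposal E 16. Proposal D and Proposal E advance.
Runoff: Proposal D is ranked above Proposal E on 20 ballots, Proposal E above Proposal D on 28.

Proposal E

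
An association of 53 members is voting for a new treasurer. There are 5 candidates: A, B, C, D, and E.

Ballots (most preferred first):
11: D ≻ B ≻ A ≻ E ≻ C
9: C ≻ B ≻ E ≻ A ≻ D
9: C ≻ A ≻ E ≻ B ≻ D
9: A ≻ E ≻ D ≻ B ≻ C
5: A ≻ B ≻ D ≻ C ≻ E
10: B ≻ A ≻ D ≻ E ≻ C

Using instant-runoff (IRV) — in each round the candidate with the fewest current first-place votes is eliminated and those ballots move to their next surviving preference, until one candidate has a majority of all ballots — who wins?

Round 1: A 14, B 10, C 18, D 11, E 0. E eliminated.
Round 2: A 14, B 10, C 18, D 11. B eliminated.
Round 3: A 24, C 18, D 11. D eliminated.
Round 4: A 35, C 18. A has a majority (≥27).

A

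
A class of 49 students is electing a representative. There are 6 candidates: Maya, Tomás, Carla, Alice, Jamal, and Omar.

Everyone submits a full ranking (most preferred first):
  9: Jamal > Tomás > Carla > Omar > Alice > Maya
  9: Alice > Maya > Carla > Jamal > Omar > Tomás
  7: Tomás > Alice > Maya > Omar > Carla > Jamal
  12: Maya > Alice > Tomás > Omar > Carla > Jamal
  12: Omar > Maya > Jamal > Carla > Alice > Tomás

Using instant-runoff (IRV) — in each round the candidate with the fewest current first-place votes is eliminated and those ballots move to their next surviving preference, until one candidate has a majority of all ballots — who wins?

Alice

Round 1: Maya 12, Tomás 7, Carla 0, Alice 9, Jamal 9, Omar 12. Carla eliminated.
Round 2: Maya 12, Tomás 7, Alice 9, Jamal 9, Omar 12. Tomás eliminated.
Round 3: Maya 12, Alice 16, Jamal 9, Omar 12. Jamal eliminated.
Round 4: Maya 12, Alice 16, Omar 21. Maya eliminated.
Round 5: Alice 28, Omar 21. Alice has a majority (≥25).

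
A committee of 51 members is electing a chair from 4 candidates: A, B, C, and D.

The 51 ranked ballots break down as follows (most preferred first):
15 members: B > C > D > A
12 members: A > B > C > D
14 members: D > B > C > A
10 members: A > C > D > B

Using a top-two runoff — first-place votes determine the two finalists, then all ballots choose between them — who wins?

B

Round 1 first-place votes: A 22, B 15, C 0, D 14. A and B advance.
Runoff: A is ranked above B on 22 ballots, B above A on 29.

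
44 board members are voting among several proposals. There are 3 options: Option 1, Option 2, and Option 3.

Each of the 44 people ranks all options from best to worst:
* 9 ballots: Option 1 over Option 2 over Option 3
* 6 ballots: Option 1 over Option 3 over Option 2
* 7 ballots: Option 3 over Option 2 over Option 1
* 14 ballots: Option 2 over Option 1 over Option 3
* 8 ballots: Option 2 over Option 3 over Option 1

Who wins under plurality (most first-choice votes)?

First-place votes: Option 1 15, Option 2 22, Option 3 7.

Option 2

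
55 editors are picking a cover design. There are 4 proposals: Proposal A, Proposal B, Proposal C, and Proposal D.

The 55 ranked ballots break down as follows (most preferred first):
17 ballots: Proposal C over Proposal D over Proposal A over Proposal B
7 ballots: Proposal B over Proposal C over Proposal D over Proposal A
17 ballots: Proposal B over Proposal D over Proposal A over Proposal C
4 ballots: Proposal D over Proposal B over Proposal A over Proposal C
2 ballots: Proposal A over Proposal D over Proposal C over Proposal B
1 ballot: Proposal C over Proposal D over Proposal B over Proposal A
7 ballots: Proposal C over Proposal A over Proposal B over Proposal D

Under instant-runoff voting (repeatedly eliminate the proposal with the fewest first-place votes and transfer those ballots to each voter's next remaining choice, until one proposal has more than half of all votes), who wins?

Proposal B

Round 1: Proposal A 2, Proposal B 24, Proposal C 25, Proposal D 4. Proposal A eliminated.
Round 2: Proposal B 24, Proposal C 25, Proposal D 6. Proposal D eliminated.
Round 3: Proposal B 28, Proposal C 27. Proposal B has a majority (≥28).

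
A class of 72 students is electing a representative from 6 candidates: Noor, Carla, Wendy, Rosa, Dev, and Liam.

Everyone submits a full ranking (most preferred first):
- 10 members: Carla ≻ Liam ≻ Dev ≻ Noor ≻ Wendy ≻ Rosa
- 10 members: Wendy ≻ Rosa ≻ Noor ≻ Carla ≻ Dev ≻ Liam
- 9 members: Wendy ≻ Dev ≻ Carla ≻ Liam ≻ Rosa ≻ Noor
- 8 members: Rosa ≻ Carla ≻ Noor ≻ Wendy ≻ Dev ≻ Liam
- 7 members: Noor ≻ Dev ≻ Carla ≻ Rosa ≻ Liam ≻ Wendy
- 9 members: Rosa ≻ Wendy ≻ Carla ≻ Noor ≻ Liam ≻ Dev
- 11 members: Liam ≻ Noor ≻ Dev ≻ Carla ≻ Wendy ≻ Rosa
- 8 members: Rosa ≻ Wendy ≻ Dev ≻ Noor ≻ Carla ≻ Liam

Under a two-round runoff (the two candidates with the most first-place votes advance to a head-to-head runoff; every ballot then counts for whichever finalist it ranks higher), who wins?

Wendy

Round 1 first-place votes: Noor 7, Carla 10, Wendy 19, Rosa 25, Dev 0, Liam 11. Rosa and Wendy advance.
Runoff: Rosa is ranked above Wendy on 32 ballots, Wendy above Rosa on 40.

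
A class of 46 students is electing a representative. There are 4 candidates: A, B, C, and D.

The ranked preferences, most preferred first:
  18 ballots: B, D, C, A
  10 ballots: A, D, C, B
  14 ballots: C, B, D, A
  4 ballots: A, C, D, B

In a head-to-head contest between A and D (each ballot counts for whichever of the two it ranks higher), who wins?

D

A is ranked above D on 14 ballots; D above A on 32.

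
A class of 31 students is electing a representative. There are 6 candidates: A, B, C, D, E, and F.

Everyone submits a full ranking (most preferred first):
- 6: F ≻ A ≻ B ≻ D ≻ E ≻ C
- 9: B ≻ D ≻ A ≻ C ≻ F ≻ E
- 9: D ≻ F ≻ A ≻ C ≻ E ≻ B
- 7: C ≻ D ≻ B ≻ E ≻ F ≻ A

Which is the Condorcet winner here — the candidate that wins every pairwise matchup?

D vs A: 25–6
D vs B: 16–15
D vs C: 24–7
D vs E: 31–0
D vs F: 25–6
D beats every other candidate.

D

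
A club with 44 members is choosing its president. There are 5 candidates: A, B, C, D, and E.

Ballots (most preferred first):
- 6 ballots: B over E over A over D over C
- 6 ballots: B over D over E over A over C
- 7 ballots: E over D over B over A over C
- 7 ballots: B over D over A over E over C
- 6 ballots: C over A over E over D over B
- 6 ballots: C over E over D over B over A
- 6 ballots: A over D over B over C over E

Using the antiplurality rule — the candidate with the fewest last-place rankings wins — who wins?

Last-place votes: A 6, B 6, C 26, D 0, E 6.

D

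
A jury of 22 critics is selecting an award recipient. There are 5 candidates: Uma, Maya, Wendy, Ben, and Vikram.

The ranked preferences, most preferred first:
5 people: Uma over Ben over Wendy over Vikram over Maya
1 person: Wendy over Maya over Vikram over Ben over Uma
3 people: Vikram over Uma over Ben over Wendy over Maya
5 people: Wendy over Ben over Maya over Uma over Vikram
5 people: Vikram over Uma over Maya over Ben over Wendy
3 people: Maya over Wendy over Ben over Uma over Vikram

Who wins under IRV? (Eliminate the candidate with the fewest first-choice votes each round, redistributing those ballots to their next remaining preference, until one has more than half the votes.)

Wendy

Round 1: Uma 5, Maya 3, Wendy 6, Ben 0, Vikram 8. Ben eliminated.
Round 2: Uma 5, Maya 3, Wendy 6, Vikram 8. Maya eliminated.
Round 3: Uma 5, Wendy 9, Vikram 8. Uma eliminated.
Round 4: Wendy 14, Vikram 8. Wendy has a majority (≥12).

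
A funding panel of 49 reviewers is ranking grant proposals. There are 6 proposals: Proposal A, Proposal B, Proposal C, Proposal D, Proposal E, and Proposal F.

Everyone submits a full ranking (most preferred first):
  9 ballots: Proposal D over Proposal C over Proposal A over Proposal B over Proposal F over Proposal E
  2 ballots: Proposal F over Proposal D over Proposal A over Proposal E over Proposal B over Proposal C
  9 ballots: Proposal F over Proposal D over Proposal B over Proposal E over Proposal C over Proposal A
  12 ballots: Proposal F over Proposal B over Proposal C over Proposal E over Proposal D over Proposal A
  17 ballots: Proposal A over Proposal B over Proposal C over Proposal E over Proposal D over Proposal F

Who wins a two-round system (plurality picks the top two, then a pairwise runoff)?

Round 1 first-place votes: Proposal A 17, Proposal B 0, Proposal C 0, Proposal D 9, Proposal E 0, Proposal F 23. Proposal F and Proposal A advance.
Runoff: Proposal F is ranked above Proposal A on 23 ballots, Proposal A above Proposal F on 26.

Proposal A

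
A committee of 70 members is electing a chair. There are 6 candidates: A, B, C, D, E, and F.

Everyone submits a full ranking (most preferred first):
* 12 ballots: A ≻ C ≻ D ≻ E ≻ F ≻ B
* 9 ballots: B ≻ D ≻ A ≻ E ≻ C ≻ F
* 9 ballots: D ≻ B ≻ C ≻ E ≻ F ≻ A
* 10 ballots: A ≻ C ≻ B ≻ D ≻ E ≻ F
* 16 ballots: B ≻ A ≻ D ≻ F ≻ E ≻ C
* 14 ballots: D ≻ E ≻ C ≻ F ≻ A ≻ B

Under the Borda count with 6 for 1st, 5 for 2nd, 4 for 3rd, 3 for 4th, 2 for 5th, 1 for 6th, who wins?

D

A: 12×6 + 9×4 + 9×1 + 10×6 + 16×5 + 14×2 = 285
B: 12×1 + 9×6 + 9×5 + 10×4 + 16×6 + 14×1 = 261
C: 12×5 + 9×2 + 9×4 + 10×5 + 16×1 + 14×4 = 236
D: 12×4 + 9×5 + 9×6 + 10×3 + 16×4 + 14×6 = 325
E: 12×3 + 9×3 + 9×3 + 10×2 + 16×2 + 14×5 = 212
F: 12×2 + 9×1 + 9×2 + 10×1 + 16×3 + 14×3 = 151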